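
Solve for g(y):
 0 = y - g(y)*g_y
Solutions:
 g(y) = -sqrt(C1 + y^2)
 g(y) = sqrt(C1 + y^2)


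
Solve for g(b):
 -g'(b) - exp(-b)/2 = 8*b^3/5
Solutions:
 g(b) = C1 - 2*b^4/5 + exp(-b)/2


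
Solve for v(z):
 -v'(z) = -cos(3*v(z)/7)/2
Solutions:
 -z/2 - 7*log(sin(3*v(z)/7) - 1)/6 + 7*log(sin(3*v(z)/7) + 1)/6 = C1


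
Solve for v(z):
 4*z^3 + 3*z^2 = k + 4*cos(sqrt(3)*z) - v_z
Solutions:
 v(z) = C1 + k*z - z^4 - z^3 + 4*sqrt(3)*sin(sqrt(3)*z)/3


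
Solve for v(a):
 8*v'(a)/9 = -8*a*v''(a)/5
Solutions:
 v(a) = C1 + C2*a^(4/9)


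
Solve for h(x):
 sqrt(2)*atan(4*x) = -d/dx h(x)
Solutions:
 h(x) = C1 - sqrt(2)*(x*atan(4*x) - log(16*x^2 + 1)/8)


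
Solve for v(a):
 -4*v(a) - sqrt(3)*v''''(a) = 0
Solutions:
 v(a) = (C1*sin(3^(7/8)*a/3) + C2*cos(3^(7/8)*a/3))*exp(-3^(7/8)*a/3) + (C3*sin(3^(7/8)*a/3) + C4*cos(3^(7/8)*a/3))*exp(3^(7/8)*a/3)


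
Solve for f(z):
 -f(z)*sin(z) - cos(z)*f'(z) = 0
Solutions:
 f(z) = C1*cos(z)


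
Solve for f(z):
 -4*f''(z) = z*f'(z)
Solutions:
 f(z) = C1 + C2*erf(sqrt(2)*z/4)


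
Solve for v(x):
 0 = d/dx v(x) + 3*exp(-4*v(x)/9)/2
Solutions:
 v(x) = 9*log(-I*(C1 - 2*x/3)^(1/4))
 v(x) = 9*log(I*(C1 - 2*x/3)^(1/4))
 v(x) = 9*log(-(C1 - 2*x/3)^(1/4))
 v(x) = 9*log(C1 - 2*x/3)/4


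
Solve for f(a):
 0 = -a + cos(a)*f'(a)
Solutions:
 f(a) = C1 + Integral(a/cos(a), a)


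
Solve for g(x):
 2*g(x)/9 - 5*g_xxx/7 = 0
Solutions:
 g(x) = C3*exp(1050^(1/3)*x/15) + (C1*sin(3^(5/6)*350^(1/3)*x/30) + C2*cos(3^(5/6)*350^(1/3)*x/30))*exp(-1050^(1/3)*x/30)


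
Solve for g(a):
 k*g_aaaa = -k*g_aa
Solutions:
 g(a) = C1 + C2*a + C3*sin(a) + C4*cos(a)


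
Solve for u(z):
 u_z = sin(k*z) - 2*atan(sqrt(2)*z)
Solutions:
 u(z) = C1 - 2*z*atan(sqrt(2)*z) + Piecewise((-cos(k*z)/k, Ne(k, 0)), (0, True)) + sqrt(2)*log(2*z^2 + 1)/2


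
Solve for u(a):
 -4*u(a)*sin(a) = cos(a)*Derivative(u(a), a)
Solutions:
 u(a) = C1*cos(a)^4


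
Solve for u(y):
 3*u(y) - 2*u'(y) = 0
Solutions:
 u(y) = C1*exp(3*y/2)


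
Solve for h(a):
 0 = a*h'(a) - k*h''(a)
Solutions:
 h(a) = C1 + C2*erf(sqrt(2)*a*sqrt(-1/k)/2)/sqrt(-1/k)


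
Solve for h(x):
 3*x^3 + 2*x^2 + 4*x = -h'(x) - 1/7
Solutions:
 h(x) = C1 - 3*x^4/4 - 2*x^3/3 - 2*x^2 - x/7


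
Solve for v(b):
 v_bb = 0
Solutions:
 v(b) = C1 + C2*b


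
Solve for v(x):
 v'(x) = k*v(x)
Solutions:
 v(x) = C1*exp(k*x)


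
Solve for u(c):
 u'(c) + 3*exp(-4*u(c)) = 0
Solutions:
 u(c) = log(-I*(C1 - 12*c)^(1/4))
 u(c) = log(I*(C1 - 12*c)^(1/4))
 u(c) = log(-(C1 - 12*c)^(1/4))
 u(c) = log(C1 - 12*c)/4


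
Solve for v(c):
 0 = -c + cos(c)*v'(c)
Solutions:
 v(c) = C1 + Integral(c/cos(c), c)


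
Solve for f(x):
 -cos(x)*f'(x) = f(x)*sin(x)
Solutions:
 f(x) = C1*cos(x)


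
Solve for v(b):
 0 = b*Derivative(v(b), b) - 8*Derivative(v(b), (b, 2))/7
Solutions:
 v(b) = C1 + C2*erfi(sqrt(7)*b/4)


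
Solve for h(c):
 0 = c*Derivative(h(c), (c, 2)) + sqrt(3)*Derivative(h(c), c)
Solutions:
 h(c) = C1 + C2*c^(1 - sqrt(3))


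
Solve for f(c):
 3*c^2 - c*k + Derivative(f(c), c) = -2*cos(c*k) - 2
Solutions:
 f(c) = C1 - c^3 + c^2*k/2 - 2*c - 2*sin(c*k)/k


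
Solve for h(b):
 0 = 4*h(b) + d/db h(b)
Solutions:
 h(b) = C1*exp(-4*b)


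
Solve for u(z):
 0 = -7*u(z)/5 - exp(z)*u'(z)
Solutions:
 u(z) = C1*exp(7*exp(-z)/5)


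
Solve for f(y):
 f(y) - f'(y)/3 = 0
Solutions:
 f(y) = C1*exp(3*y)


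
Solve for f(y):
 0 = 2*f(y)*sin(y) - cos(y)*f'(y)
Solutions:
 f(y) = C1/cos(y)^2


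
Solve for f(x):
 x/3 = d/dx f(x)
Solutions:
 f(x) = C1 + x^2/6


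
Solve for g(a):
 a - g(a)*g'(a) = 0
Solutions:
 g(a) = -sqrt(C1 + a^2)
 g(a) = sqrt(C1 + a^2)


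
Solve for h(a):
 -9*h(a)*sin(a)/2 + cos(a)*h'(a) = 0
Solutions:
 h(a) = C1/cos(a)^(9/2)


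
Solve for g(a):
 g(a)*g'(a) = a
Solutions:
 g(a) = -sqrt(C1 + a^2)
 g(a) = sqrt(C1 + a^2)


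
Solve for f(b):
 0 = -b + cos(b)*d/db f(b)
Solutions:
 f(b) = C1 + Integral(b/cos(b), b)


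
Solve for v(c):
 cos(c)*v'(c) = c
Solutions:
 v(c) = C1 + Integral(c/cos(c), c)


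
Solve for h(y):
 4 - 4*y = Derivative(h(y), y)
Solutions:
 h(y) = C1 - 2*y^2 + 4*y


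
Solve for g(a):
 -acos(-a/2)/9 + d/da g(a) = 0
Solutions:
 g(a) = C1 + a*acos(-a/2)/9 + sqrt(4 - a^2)/9


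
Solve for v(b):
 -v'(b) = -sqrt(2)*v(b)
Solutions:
 v(b) = C1*exp(sqrt(2)*b)


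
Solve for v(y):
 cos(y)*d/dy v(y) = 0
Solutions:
 v(y) = C1


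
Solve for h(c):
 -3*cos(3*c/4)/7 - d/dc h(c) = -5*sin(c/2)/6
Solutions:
 h(c) = C1 - 4*sin(3*c/4)/7 - 5*cos(c/2)/3


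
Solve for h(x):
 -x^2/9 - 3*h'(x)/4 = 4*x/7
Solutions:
 h(x) = C1 - 4*x^3/81 - 8*x^2/21


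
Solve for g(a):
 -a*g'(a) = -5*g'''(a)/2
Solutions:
 g(a) = C1 + Integral(C2*airyai(2^(1/3)*5^(2/3)*a/5) + C3*airybi(2^(1/3)*5^(2/3)*a/5), a)


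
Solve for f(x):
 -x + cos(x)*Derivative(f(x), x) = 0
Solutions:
 f(x) = C1 + Integral(x/cos(x), x)


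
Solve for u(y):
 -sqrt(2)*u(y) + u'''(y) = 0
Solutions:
 u(y) = C3*exp(2^(1/6)*y) + (C1*sin(2^(1/6)*sqrt(3)*y/2) + C2*cos(2^(1/6)*sqrt(3)*y/2))*exp(-2^(1/6)*y/2)


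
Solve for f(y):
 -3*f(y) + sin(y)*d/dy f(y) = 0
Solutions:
 f(y) = C1*(cos(y) - 1)^(3/2)/(cos(y) + 1)^(3/2)


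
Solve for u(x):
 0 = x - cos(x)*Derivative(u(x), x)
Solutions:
 u(x) = C1 + Integral(x/cos(x), x)


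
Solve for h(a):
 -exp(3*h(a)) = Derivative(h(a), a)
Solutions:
 h(a) = log((-3^(2/3) - 3*3^(1/6)*I)*(1/(C1 + a))^(1/3)/6)
 h(a) = log((-3^(2/3) + 3*3^(1/6)*I)*(1/(C1 + a))^(1/3)/6)
 h(a) = log(1/(C1 + 3*a))/3


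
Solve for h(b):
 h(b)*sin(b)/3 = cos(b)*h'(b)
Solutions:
 h(b) = C1/cos(b)^(1/3)


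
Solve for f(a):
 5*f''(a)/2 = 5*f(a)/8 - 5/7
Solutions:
 f(a) = C1*exp(-a/2) + C2*exp(a/2) + 8/7


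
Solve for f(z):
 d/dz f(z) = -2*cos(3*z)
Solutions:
 f(z) = C1 - 2*sin(3*z)/3


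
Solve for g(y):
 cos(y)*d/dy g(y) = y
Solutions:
 g(y) = C1 + Integral(y/cos(y), y)


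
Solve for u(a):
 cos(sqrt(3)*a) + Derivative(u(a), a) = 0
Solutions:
 u(a) = C1 - sqrt(3)*sin(sqrt(3)*a)/3


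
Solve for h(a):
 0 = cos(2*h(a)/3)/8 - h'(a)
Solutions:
 -a/8 - 3*log(sin(2*h(a)/3) - 1)/4 + 3*log(sin(2*h(a)/3) + 1)/4 = C1


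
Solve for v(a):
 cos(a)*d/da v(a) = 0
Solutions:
 v(a) = C1


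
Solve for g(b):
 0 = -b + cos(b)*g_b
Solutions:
 g(b) = C1 + Integral(b/cos(b), b)


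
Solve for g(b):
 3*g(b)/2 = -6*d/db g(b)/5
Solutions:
 g(b) = C1*exp(-5*b/4)


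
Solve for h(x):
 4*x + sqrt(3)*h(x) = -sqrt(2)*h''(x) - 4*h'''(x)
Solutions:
 h(x) = C1*exp(x*(-2*sqrt(2) + 2^(2/3)/(sqrt(2) + 108*sqrt(3) + sqrt(-2 + (sqrt(2) + 108*sqrt(3))^2))^(1/3) + 2^(1/3)*(sqrt(2) + 108*sqrt(3) + sqrt(-2 + (sqrt(2) + 108*sqrt(3))^2))^(1/3))/24)*sin(2^(1/3)*sqrt(3)*x*(-(sqrt(2) + 108*sqrt(3) + sqrt(-2 + (sqrt(2) + 108*sqrt(3))^2))^(1/3) + 2^(1/3)/(sqrt(2) + 108*sqrt(3) + sqrt(-2 + (sqrt(2) + 108*sqrt(3))^2))^(1/3))/24) + C2*exp(x*(-2*sqrt(2) + 2^(2/3)/(sqrt(2) + 108*sqrt(3) + sqrt(-2 + (sqrt(2) + 108*sqrt(3))^2))^(1/3) + 2^(1/3)*(sqrt(2) + 108*sqrt(3) + sqrt(-2 + (sqrt(2) + 108*sqrt(3))^2))^(1/3))/24)*cos(2^(1/3)*sqrt(3)*x*(-(sqrt(2) + 108*sqrt(3) + sqrt(-2 + (sqrt(2) + 108*sqrt(3))^2))^(1/3) + 2^(1/3)/(sqrt(2) + 108*sqrt(3) + sqrt(-2 + (sqrt(2) + 108*sqrt(3))^2))^(1/3))/24) + C3*exp(-x*(2^(2/3)/(sqrt(2) + 108*sqrt(3) + sqrt(-2 + (sqrt(2) + 108*sqrt(3))^2))^(1/3) + sqrt(2) + 2^(1/3)*(sqrt(2) + 108*sqrt(3) + sqrt(-2 + (sqrt(2) + 108*sqrt(3))^2))^(1/3))/12) - 4*sqrt(3)*x/3


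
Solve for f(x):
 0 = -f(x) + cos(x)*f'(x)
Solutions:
 f(x) = C1*sqrt(sin(x) + 1)/sqrt(sin(x) - 1)


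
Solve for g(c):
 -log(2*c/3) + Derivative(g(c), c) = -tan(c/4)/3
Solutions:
 g(c) = C1 + c*log(c) - c*log(3) - c + c*log(2) + 4*log(cos(c/4))/3


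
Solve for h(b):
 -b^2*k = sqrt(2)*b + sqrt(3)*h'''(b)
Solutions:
 h(b) = C1 + C2*b + C3*b^2 - sqrt(3)*b^5*k/180 - sqrt(6)*b^4/72


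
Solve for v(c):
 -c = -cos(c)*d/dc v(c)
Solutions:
 v(c) = C1 + Integral(c/cos(c), c)


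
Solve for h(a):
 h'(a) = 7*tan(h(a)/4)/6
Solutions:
 h(a) = -4*asin(C1*exp(7*a/24)) + 4*pi
 h(a) = 4*asin(C1*exp(7*a/24))


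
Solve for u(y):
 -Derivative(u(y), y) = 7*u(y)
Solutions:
 u(y) = C1*exp(-7*y)


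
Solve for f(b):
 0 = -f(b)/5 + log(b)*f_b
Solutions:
 f(b) = C1*exp(li(b)/5)


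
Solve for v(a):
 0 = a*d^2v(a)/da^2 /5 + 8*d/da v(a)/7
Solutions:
 v(a) = C1 + C2/a^(33/7)


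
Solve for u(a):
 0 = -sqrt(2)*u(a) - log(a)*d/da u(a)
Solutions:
 u(a) = C1*exp(-sqrt(2)*li(a))


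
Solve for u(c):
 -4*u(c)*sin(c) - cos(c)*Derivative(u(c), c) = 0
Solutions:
 u(c) = C1*cos(c)^4


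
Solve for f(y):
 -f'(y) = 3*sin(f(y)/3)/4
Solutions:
 3*y/4 + 3*log(cos(f(y)/3) - 1)/2 - 3*log(cos(f(y)/3) + 1)/2 = C1


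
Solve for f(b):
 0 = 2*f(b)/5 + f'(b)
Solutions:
 f(b) = C1*exp(-2*b/5)


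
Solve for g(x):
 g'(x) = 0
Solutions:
 g(x) = C1


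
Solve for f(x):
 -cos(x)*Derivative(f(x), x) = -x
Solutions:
 f(x) = C1 + Integral(x/cos(x), x)


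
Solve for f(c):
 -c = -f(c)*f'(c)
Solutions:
 f(c) = -sqrt(C1 + c^2)
 f(c) = sqrt(C1 + c^2)


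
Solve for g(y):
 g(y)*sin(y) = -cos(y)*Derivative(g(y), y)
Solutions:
 g(y) = C1*cos(y)


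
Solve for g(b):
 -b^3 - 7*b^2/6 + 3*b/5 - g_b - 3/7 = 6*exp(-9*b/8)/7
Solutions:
 g(b) = C1 - b^4/4 - 7*b^3/18 + 3*b^2/10 - 3*b/7 + 16*exp(-9*b/8)/21


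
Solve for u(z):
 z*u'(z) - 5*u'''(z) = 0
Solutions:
 u(z) = C1 + Integral(C2*airyai(5^(2/3)*z/5) + C3*airybi(5^(2/3)*z/5), z)


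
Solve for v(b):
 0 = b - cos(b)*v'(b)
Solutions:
 v(b) = C1 + Integral(b/cos(b), b)


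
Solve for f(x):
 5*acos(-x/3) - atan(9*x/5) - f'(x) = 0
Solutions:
 f(x) = C1 + 5*x*acos(-x/3) - x*atan(9*x/5) + 5*sqrt(9 - x^2) + 5*log(81*x^2 + 25)/18


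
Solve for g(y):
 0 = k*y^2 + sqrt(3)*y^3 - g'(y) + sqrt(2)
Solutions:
 g(y) = C1 + k*y^3/3 + sqrt(3)*y^4/4 + sqrt(2)*y


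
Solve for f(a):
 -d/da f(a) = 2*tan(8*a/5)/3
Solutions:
 f(a) = C1 + 5*log(cos(8*a/5))/12


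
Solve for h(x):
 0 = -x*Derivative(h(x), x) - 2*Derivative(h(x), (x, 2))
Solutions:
 h(x) = C1 + C2*erf(x/2)


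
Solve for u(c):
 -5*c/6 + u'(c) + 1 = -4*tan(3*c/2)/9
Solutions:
 u(c) = C1 + 5*c^2/12 - c + 8*log(cos(3*c/2))/27


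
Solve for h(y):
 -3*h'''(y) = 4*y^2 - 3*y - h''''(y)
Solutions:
 h(y) = C1 + C2*y + C3*y^2 + C4*exp(3*y) - y^5/45 + y^4/216 + y^3/162


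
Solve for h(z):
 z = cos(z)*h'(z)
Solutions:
 h(z) = C1 + Integral(z/cos(z), z)


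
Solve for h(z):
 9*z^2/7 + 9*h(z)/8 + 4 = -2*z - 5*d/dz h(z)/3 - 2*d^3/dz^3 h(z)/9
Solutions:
 h(z) = C1*exp(2^(1/3)*z*(-20*2^(1/3)/(81 + sqrt(22561))^(1/3) + (81 + sqrt(22561))^(1/3))/8)*sin(2^(1/3)*sqrt(3)*z*(20*2^(1/3)/(81 + sqrt(22561))^(1/3) + (81 + sqrt(22561))^(1/3))/8) + C2*exp(2^(1/3)*z*(-20*2^(1/3)/(81 + sqrt(22561))^(1/3) + (81 + sqrt(22561))^(1/3))/8)*cos(2^(1/3)*sqrt(3)*z*(20*2^(1/3)/(81 + sqrt(22561))^(1/3) + (81 + sqrt(22561))^(1/3))/8) + C3*exp(2^(1/3)*z*(-(81 + sqrt(22561))^(1/3)/4 + 5*2^(1/3)/(81 + sqrt(22561))^(1/3))) - 8*z^2/7 + 304*z/189 - 30304/5103


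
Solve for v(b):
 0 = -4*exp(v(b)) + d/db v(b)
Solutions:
 v(b) = log(-1/(C1 + 4*b))


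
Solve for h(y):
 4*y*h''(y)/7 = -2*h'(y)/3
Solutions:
 h(y) = C1 + C2/y^(1/6)


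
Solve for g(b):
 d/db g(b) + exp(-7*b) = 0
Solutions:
 g(b) = C1 + exp(-7*b)/7


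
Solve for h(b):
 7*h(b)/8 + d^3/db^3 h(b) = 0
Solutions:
 h(b) = C3*exp(-7^(1/3)*b/2) + (C1*sin(sqrt(3)*7^(1/3)*b/4) + C2*cos(sqrt(3)*7^(1/3)*b/4))*exp(7^(1/3)*b/4)


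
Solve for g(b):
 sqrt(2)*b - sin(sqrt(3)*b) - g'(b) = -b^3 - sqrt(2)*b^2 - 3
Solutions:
 g(b) = C1 + b^4/4 + sqrt(2)*b^3/3 + sqrt(2)*b^2/2 + 3*b + sqrt(3)*cos(sqrt(3)*b)/3


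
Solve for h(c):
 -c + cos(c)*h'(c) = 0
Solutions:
 h(c) = C1 + Integral(c/cos(c), c)


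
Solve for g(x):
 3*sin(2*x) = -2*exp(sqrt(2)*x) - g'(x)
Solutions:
 g(x) = C1 - sqrt(2)*exp(sqrt(2)*x) + 3*cos(2*x)/2


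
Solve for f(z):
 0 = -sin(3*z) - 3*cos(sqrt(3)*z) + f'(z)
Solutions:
 f(z) = C1 + sqrt(3)*sin(sqrt(3)*z) - cos(3*z)/3


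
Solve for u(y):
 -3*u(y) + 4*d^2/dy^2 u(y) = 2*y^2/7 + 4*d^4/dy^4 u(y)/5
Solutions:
 u(y) = C1*exp(-sqrt(2)*y*sqrt(5 - sqrt(10))/2) + C2*exp(sqrt(2)*y*sqrt(5 - sqrt(10))/2) + C3*exp(-sqrt(2)*y*sqrt(sqrt(10) + 5)/2) + C4*exp(sqrt(2)*y*sqrt(sqrt(10) + 5)/2) - 2*y^2/21 - 16/63


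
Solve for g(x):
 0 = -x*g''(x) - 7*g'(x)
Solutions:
 g(x) = C1 + C2/x^6


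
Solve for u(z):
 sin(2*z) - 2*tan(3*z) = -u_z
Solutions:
 u(z) = C1 - 2*log(cos(3*z))/3 + cos(2*z)/2


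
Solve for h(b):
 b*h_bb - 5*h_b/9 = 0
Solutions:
 h(b) = C1 + C2*b^(14/9)


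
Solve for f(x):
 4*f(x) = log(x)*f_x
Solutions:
 f(x) = C1*exp(4*li(x))


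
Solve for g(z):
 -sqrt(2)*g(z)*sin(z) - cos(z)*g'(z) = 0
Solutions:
 g(z) = C1*cos(z)^(sqrt(2))


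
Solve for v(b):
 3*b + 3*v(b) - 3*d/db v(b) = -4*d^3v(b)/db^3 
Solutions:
 v(b) = C1*exp(b*((2*sqrt(2) + 3)^(-1/3) + (2*sqrt(2) + 3)^(1/3))/4)*sin(sqrt(3)*b*(-(2*sqrt(2) + 3)^(1/3) + (2*sqrt(2) + 3)^(-1/3))/4) + C2*exp(b*((2*sqrt(2) + 3)^(-1/3) + (2*sqrt(2) + 3)^(1/3))/4)*cos(sqrt(3)*b*(-(2*sqrt(2) + 3)^(1/3) + (2*sqrt(2) + 3)^(-1/3))/4) + C3*exp(-b*((2*sqrt(2) + 3)^(-1/3) + (2*sqrt(2) + 3)^(1/3))/2) - b - 1


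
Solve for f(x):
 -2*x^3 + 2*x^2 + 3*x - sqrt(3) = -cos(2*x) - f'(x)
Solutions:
 f(x) = C1 + x^4/2 - 2*x^3/3 - 3*x^2/2 + sqrt(3)*x - sin(2*x)/2


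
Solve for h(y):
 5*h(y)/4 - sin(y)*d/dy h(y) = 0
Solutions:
 h(y) = C1*(cos(y) - 1)^(5/8)/(cos(y) + 1)^(5/8)


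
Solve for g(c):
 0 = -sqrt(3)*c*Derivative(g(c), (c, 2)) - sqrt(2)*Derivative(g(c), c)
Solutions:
 g(c) = C1 + C2*c^(1 - sqrt(6)/3)


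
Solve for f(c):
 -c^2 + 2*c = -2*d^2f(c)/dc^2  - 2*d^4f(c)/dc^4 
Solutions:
 f(c) = C1 + C2*c + C3*sin(c) + C4*cos(c) + c^4/24 - c^3/6 - c^2/2


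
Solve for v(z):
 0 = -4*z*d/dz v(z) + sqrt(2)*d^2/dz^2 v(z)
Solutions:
 v(z) = C1 + C2*erfi(2^(1/4)*z)


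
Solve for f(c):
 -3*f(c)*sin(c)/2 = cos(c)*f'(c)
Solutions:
 f(c) = C1*cos(c)^(3/2)


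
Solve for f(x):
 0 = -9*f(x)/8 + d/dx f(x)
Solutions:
 f(x) = C1*exp(9*x/8)


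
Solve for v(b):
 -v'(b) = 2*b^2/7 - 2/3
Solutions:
 v(b) = C1 - 2*b^3/21 + 2*b/3


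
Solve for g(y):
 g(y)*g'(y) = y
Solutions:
 g(y) = -sqrt(C1 + y^2)
 g(y) = sqrt(C1 + y^2)


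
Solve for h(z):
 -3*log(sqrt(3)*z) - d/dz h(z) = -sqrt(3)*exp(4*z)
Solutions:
 h(z) = C1 - 3*z*log(z) + z*(3 - 3*log(3)/2) + sqrt(3)*exp(4*z)/4


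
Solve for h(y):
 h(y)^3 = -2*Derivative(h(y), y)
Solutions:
 h(y) = -sqrt(-1/(C1 - y))
 h(y) = sqrt(-1/(C1 - y))


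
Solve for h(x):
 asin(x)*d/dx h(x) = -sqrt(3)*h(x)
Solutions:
 h(x) = C1*exp(-sqrt(3)*Integral(1/asin(x), x))


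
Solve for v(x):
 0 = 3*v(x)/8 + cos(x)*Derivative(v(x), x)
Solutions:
 v(x) = C1*(sin(x) - 1)^(3/16)/(sin(x) + 1)^(3/16)


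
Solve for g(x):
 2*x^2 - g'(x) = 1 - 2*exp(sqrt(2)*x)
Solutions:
 g(x) = C1 + 2*x^3/3 - x + sqrt(2)*exp(sqrt(2)*x)


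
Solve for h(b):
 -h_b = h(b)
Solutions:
 h(b) = C1*exp(-b)


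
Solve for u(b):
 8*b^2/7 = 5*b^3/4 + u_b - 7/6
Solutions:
 u(b) = C1 - 5*b^4/16 + 8*b^3/21 + 7*b/6


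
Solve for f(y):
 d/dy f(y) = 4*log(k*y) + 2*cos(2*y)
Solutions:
 f(y) = C1 + 4*y*log(k*y) - 4*y + sin(2*y)


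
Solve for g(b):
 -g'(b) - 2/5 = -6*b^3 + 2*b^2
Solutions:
 g(b) = C1 + 3*b^4/2 - 2*b^3/3 - 2*b/5


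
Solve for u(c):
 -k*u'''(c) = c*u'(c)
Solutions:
 u(c) = C1 + Integral(C2*airyai(c*(-1/k)^(1/3)) + C3*airybi(c*(-1/k)^(1/3)), c)


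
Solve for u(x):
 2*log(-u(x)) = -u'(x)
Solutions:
 -li(-u(x)) = C1 - 2*x


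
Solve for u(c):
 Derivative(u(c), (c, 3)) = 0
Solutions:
 u(c) = C1 + C2*c + C3*c^2


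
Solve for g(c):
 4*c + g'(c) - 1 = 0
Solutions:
 g(c) = C1 - 2*c^2 + c


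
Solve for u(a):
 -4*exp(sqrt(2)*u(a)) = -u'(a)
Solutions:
 u(a) = sqrt(2)*(2*log(-1/(C1 + 4*a)) - log(2))/4


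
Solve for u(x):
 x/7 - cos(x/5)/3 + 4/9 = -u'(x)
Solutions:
 u(x) = C1 - x^2/14 - 4*x/9 + 5*sin(x/5)/3


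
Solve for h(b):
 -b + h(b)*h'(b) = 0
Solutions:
 h(b) = -sqrt(C1 + b^2)
 h(b) = sqrt(C1 + b^2)


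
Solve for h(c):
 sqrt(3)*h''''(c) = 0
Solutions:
 h(c) = C1 + C2*c + C3*c^2 + C4*c^3


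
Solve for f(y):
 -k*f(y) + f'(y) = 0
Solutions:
 f(y) = C1*exp(k*y)


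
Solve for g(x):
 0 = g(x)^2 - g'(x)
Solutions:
 g(x) = -1/(C1 + x)


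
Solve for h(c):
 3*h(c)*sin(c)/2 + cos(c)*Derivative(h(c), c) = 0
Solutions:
 h(c) = C1*cos(c)^(3/2)


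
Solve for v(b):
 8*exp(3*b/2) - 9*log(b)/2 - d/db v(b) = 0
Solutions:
 v(b) = C1 - 9*b*log(b)/2 + 9*b/2 + 16*exp(3*b/2)/3


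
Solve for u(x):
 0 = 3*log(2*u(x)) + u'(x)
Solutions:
 Integral(1/(log(_y) + log(2)), (_y, u(x)))/3 = C1 - x


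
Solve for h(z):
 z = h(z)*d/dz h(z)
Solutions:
 h(z) = -sqrt(C1 + z^2)
 h(z) = sqrt(C1 + z^2)


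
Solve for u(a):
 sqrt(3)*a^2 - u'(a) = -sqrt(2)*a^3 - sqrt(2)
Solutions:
 u(a) = C1 + sqrt(2)*a^4/4 + sqrt(3)*a^3/3 + sqrt(2)*a


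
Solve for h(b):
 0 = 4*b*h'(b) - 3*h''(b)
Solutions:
 h(b) = C1 + C2*erfi(sqrt(6)*b/3)


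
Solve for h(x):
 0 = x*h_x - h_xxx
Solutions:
 h(x) = C1 + Integral(C2*airyai(x) + C3*airybi(x), x)


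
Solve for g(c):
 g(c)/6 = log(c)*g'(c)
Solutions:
 g(c) = C1*exp(li(c)/6)


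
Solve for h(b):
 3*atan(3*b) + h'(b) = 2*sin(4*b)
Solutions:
 h(b) = C1 - 3*b*atan(3*b) + log(9*b^2 + 1)/2 - cos(4*b)/2


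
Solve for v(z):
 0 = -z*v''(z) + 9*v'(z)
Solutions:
 v(z) = C1 + C2*z^10


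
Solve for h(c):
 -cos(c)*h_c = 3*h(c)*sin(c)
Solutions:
 h(c) = C1*cos(c)^3


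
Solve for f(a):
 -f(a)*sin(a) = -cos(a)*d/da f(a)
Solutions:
 f(a) = C1/cos(a)


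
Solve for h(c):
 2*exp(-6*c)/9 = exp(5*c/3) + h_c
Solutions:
 h(c) = C1 - 3*exp(5*c/3)/5 - exp(-6*c)/27


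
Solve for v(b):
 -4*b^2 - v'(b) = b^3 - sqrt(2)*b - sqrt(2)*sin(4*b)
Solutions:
 v(b) = C1 - b^4/4 - 4*b^3/3 + sqrt(2)*b^2/2 - sqrt(2)*cos(4*b)/4


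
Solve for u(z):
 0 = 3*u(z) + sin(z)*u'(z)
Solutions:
 u(z) = C1*(cos(z) + 1)^(3/2)/(cos(z) - 1)^(3/2)


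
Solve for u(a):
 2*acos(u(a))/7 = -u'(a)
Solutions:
 Integral(1/acos(_y), (_y, u(a))) = C1 - 2*a/7


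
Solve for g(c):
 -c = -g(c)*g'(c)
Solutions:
 g(c) = -sqrt(C1 + c^2)
 g(c) = sqrt(C1 + c^2)


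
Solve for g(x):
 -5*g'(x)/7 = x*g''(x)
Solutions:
 g(x) = C1 + C2*x^(2/7)


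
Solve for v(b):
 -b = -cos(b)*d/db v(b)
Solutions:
 v(b) = C1 + Integral(b/cos(b), b)


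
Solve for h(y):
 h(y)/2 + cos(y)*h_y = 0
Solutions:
 h(y) = C1*(sin(y) - 1)^(1/4)/(sin(y) + 1)^(1/4)


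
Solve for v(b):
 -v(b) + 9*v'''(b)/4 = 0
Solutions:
 v(b) = C3*exp(2^(2/3)*3^(1/3)*b/3) + (C1*sin(2^(2/3)*3^(5/6)*b/6) + C2*cos(2^(2/3)*3^(5/6)*b/6))*exp(-2^(2/3)*3^(1/3)*b/6)


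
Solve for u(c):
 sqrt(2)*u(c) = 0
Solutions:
 u(c) = 0


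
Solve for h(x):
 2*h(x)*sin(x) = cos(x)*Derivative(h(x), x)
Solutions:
 h(x) = C1/cos(x)^2


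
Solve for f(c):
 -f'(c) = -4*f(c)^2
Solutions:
 f(c) = -1/(C1 + 4*c)


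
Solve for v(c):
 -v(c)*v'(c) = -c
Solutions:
 v(c) = -sqrt(C1 + c^2)
 v(c) = sqrt(C1 + c^2)


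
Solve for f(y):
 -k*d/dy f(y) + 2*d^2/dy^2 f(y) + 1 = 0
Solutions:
 f(y) = C1 + C2*exp(k*y/2) + y/k


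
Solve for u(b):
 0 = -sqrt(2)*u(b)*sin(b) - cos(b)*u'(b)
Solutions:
 u(b) = C1*cos(b)^(sqrt(2))


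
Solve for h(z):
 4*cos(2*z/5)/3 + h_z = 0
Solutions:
 h(z) = C1 - 10*sin(2*z/5)/3


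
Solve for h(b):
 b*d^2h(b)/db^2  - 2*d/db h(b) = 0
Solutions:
 h(b) = C1 + C2*b^3


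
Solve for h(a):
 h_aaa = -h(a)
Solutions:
 h(a) = C3*exp(-a) + (C1*sin(sqrt(3)*a/2) + C2*cos(sqrt(3)*a/2))*exp(a/2)


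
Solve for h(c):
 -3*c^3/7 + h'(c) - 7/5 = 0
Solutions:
 h(c) = C1 + 3*c^4/28 + 7*c/5


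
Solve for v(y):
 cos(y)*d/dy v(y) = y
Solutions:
 v(y) = C1 + Integral(y/cos(y), y)


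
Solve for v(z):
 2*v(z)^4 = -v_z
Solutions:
 v(z) = (-3^(2/3) - 3*3^(1/6)*I)*(1/(C1 + 2*z))^(1/3)/6
 v(z) = (-3^(2/3) + 3*3^(1/6)*I)*(1/(C1 + 2*z))^(1/3)/6
 v(z) = (1/(C1 + 6*z))^(1/3)


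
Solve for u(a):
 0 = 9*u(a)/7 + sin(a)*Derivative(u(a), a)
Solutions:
 u(a) = C1*(cos(a) + 1)^(9/14)/(cos(a) - 1)^(9/14)


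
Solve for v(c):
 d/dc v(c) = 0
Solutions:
 v(c) = C1


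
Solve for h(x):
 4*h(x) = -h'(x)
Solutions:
 h(x) = C1*exp(-4*x)


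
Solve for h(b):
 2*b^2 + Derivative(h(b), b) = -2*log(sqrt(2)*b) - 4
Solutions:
 h(b) = C1 - 2*b^3/3 - 2*b*log(b) - 2*b - b*log(2)


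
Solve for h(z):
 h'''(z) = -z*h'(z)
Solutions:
 h(z) = C1 + Integral(C2*airyai(-z) + C3*airybi(-z), z)


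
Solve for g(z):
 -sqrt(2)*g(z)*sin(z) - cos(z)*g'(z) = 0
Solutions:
 g(z) = C1*cos(z)^(sqrt(2))


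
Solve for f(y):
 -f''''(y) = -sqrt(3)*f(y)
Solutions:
 f(y) = C1*exp(-3^(1/8)*y) + C2*exp(3^(1/8)*y) + C3*sin(3^(1/8)*y) + C4*cos(3^(1/8)*y)


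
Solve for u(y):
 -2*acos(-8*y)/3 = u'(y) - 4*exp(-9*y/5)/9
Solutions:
 u(y) = C1 - 2*y*acos(-8*y)/3 - sqrt(1 - 64*y^2)/12 - 20*exp(-9*y/5)/81


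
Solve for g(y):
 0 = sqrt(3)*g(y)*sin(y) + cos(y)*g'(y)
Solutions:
 g(y) = C1*cos(y)^(sqrt(3))


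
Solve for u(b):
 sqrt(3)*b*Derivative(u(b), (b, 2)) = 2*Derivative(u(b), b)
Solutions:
 u(b) = C1 + C2*b^(1 + 2*sqrt(3)/3)


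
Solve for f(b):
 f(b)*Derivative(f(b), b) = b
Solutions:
 f(b) = -sqrt(C1 + b^2)
 f(b) = sqrt(C1 + b^2)


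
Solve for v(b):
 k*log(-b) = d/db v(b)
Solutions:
 v(b) = C1 + b*k*log(-b) - b*k


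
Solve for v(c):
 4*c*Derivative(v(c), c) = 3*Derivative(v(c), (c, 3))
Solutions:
 v(c) = C1 + Integral(C2*airyai(6^(2/3)*c/3) + C3*airybi(6^(2/3)*c/3), c)


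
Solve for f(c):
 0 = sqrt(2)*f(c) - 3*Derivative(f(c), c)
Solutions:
 f(c) = C1*exp(sqrt(2)*c/3)


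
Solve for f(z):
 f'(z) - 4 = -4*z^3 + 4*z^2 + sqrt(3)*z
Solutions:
 f(z) = C1 - z^4 + 4*z^3/3 + sqrt(3)*z^2/2 + 4*z


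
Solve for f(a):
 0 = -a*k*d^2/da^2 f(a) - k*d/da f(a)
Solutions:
 f(a) = C1 + C2*log(a)


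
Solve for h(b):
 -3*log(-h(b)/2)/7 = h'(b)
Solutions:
 7*Integral(1/(log(-_y) - log(2)), (_y, h(b)))/3 = C1 - b


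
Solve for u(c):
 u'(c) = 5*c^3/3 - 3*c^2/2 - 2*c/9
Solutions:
 u(c) = C1 + 5*c^4/12 - c^3/2 - c^2/9


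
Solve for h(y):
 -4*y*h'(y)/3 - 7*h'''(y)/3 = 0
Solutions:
 h(y) = C1 + Integral(C2*airyai(-14^(2/3)*y/7) + C3*airybi(-14^(2/3)*y/7), y)


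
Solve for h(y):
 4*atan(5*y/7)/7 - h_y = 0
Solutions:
 h(y) = C1 + 4*y*atan(5*y/7)/7 - 2*log(25*y^2 + 49)/5


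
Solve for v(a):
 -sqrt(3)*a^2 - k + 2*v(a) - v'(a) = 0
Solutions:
 v(a) = C1*exp(2*a) + sqrt(3)*a^2/2 + sqrt(3)*a/2 + k/2 + sqrt(3)/4


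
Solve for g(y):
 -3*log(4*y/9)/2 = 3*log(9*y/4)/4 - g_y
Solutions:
 g(y) = C1 + 9*y*log(y)/4 - 9*y/4 - 3*y*log(3)/2 + 3*y*log(2)/2


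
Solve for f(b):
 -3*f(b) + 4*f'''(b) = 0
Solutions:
 f(b) = C3*exp(6^(1/3)*b/2) + (C1*sin(2^(1/3)*3^(5/6)*b/4) + C2*cos(2^(1/3)*3^(5/6)*b/4))*exp(-6^(1/3)*b/4)


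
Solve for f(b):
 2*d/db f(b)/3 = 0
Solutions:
 f(b) = C1


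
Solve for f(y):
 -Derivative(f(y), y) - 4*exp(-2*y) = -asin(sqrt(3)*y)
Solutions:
 f(y) = C1 + y*asin(sqrt(3)*y) + sqrt(3)*sqrt(1 - 3*y^2)/3 + 2*exp(-2*y)


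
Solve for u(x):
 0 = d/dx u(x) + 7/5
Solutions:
 u(x) = C1 - 7*x/5


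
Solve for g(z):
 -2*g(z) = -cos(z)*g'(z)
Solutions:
 g(z) = C1*(sin(z) + 1)/(sin(z) - 1)


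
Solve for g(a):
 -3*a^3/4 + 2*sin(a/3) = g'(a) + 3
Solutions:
 g(a) = C1 - 3*a^4/16 - 3*a - 6*cos(a/3)


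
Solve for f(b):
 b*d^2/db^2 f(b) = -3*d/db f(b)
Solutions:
 f(b) = C1 + C2/b^2


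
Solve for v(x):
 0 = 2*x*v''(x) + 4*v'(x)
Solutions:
 v(x) = C1 + C2/x


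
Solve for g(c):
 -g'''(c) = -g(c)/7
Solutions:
 g(c) = C3*exp(7^(2/3)*c/7) + (C1*sin(sqrt(3)*7^(2/3)*c/14) + C2*cos(sqrt(3)*7^(2/3)*c/14))*exp(-7^(2/3)*c/14)


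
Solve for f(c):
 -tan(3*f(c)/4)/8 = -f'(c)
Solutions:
 f(c) = -4*asin(C1*exp(3*c/32))/3 + 4*pi/3
 f(c) = 4*asin(C1*exp(3*c/32))/3


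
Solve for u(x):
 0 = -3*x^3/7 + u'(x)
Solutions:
 u(x) = C1 + 3*x^4/28


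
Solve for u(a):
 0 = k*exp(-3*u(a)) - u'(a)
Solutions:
 u(a) = log(C1 + 3*a*k)/3
 u(a) = log((-3^(1/3) - 3^(5/6)*I)*(C1 + a*k)^(1/3)/2)
 u(a) = log((-3^(1/3) + 3^(5/6)*I)*(C1 + a*k)^(1/3)/2)


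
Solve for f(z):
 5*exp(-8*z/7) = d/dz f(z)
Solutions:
 f(z) = C1 - 35*exp(-8*z/7)/8


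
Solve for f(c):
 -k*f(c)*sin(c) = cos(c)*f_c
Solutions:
 f(c) = C1*exp(k*log(cos(c)))


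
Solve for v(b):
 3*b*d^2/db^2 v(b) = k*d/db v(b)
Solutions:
 v(b) = C1 + b^(re(k)/3 + 1)*(C2*sin(log(b)*Abs(im(k))/3) + C3*cos(log(b)*im(k)/3))


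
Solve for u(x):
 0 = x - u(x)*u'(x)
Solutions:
 u(x) = -sqrt(C1 + x^2)
 u(x) = sqrt(C1 + x^2)


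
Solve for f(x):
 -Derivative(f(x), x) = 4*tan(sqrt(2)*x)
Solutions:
 f(x) = C1 + 2*sqrt(2)*log(cos(sqrt(2)*x))


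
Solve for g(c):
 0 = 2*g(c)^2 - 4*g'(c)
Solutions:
 g(c) = -2/(C1 + c)


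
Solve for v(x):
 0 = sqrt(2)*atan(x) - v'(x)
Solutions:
 v(x) = C1 + sqrt(2)*(x*atan(x) - log(x^2 + 1)/2)


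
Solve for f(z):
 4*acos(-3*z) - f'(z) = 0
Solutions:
 f(z) = C1 + 4*z*acos(-3*z) + 4*sqrt(1 - 9*z^2)/3


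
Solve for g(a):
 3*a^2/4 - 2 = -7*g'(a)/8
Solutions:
 g(a) = C1 - 2*a^3/7 + 16*a/7


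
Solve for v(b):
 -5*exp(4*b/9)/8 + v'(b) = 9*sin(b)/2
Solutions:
 v(b) = C1 + 45*exp(4*b/9)/32 - 9*cos(b)/2


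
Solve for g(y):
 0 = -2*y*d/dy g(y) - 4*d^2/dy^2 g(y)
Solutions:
 g(y) = C1 + C2*erf(y/2)


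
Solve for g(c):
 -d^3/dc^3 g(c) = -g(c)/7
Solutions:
 g(c) = C3*exp(7^(2/3)*c/7) + (C1*sin(sqrt(3)*7^(2/3)*c/14) + C2*cos(sqrt(3)*7^(2/3)*c/14))*exp(-7^(2/3)*c/14)


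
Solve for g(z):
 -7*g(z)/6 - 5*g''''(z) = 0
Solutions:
 g(z) = (C1*sin(14^(1/4)*15^(3/4)*z/30) + C2*cos(14^(1/4)*15^(3/4)*z/30))*exp(-14^(1/4)*15^(3/4)*z/30) + (C3*sin(14^(1/4)*15^(3/4)*z/30) + C4*cos(14^(1/4)*15^(3/4)*z/30))*exp(14^(1/4)*15^(3/4)*z/30)


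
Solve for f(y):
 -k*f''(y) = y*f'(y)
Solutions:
 f(y) = C1 + C2*sqrt(k)*erf(sqrt(2)*y*sqrt(1/k)/2)


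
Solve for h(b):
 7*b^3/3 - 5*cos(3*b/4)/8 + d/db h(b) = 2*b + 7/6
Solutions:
 h(b) = C1 - 7*b^4/12 + b^2 + 7*b/6 + 5*sin(3*b/4)/6


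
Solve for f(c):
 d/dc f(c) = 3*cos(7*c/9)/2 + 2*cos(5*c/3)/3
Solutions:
 f(c) = C1 + 27*sin(7*c/9)/14 + 2*sin(5*c/3)/5


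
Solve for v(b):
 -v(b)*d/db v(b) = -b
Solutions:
 v(b) = -sqrt(C1 + b^2)
 v(b) = sqrt(C1 + b^2)


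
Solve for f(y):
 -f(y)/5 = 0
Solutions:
 f(y) = 0


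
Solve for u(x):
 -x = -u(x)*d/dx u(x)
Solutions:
 u(x) = -sqrt(C1 + x^2)
 u(x) = sqrt(C1 + x^2)


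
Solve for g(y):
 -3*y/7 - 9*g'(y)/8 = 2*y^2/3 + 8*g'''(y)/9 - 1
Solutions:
 g(y) = C1 + C2*sin(9*y/8) + C3*cos(9*y/8) - 16*y^3/81 - 4*y^2/21 + 3992*y/2187


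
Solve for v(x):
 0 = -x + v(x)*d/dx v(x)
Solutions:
 v(x) = -sqrt(C1 + x^2)
 v(x) = sqrt(C1 + x^2)


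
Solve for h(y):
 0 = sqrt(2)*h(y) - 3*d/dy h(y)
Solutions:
 h(y) = C1*exp(sqrt(2)*y/3)


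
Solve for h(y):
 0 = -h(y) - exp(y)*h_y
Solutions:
 h(y) = C1*exp(exp(-y))


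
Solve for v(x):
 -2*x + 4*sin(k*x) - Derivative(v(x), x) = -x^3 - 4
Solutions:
 v(x) = C1 + x^4/4 - x^2 + 4*x - 4*cos(k*x)/k


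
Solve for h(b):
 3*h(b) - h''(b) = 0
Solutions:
 h(b) = C1*exp(-sqrt(3)*b) + C2*exp(sqrt(3)*b)


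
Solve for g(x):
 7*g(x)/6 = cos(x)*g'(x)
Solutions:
 g(x) = C1*(sin(x) + 1)^(7/12)/(sin(x) - 1)^(7/12)


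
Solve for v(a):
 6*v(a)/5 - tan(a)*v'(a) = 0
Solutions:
 v(a) = C1*sin(a)^(6/5)


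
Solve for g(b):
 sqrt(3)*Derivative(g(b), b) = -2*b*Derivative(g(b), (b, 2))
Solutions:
 g(b) = C1 + C2*b^(1 - sqrt(3)/2)


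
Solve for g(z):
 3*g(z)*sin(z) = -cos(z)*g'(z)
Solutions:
 g(z) = C1*cos(z)^3


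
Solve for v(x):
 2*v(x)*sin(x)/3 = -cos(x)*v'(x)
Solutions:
 v(x) = C1*cos(x)^(2/3)


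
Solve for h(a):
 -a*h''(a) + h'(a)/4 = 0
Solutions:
 h(a) = C1 + C2*a^(5/4)


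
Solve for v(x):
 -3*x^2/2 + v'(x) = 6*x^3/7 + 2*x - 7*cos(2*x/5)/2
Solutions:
 v(x) = C1 + 3*x^4/14 + x^3/2 + x^2 - 35*sin(2*x/5)/4


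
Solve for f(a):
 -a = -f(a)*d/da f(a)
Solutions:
 f(a) = -sqrt(C1 + a^2)
 f(a) = sqrt(C1 + a^2)


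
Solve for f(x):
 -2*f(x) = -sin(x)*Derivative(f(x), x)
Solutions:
 f(x) = C1*(cos(x) - 1)/(cos(x) + 1)


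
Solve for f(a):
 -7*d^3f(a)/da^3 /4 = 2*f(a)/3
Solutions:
 f(a) = C3*exp(-2*21^(2/3)*a/21) + (C1*sin(3^(1/6)*7^(2/3)*a/7) + C2*cos(3^(1/6)*7^(2/3)*a/7))*exp(21^(2/3)*a/21)


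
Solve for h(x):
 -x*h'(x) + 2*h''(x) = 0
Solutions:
 h(x) = C1 + C2*erfi(x/2)


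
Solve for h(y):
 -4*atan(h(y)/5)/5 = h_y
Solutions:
 Integral(1/atan(_y/5), (_y, h(y))) = C1 - 4*y/5


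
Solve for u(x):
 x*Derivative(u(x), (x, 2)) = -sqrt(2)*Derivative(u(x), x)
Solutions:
 u(x) = C1 + C2*x^(1 - sqrt(2))


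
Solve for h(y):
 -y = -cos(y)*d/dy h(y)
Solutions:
 h(y) = C1 + Integral(y/cos(y), y)


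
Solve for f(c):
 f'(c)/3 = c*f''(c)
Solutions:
 f(c) = C1 + C2*c^(4/3)


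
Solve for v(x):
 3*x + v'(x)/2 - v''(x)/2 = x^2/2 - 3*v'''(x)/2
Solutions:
 v(x) = C1 + x^3/3 - 2*x^2 - 10*x + (C2*sin(sqrt(11)*x/6) + C3*cos(sqrt(11)*x/6))*exp(x/6)


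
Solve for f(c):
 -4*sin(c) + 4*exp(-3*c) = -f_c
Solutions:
 f(c) = C1 - 4*cos(c) + 4*exp(-3*c)/3


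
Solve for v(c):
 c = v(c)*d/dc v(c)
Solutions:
 v(c) = -sqrt(C1 + c^2)
 v(c) = sqrt(C1 + c^2)


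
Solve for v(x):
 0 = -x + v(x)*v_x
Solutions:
 v(x) = -sqrt(C1 + x^2)
 v(x) = sqrt(C1 + x^2)


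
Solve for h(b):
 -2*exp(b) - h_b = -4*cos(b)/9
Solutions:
 h(b) = C1 - 2*exp(b) + 4*sin(b)/9


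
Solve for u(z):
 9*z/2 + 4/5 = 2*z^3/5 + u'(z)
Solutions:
 u(z) = C1 - z^4/10 + 9*z^2/4 + 4*z/5


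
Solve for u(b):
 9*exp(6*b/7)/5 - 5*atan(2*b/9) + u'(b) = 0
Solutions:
 u(b) = C1 + 5*b*atan(2*b/9) - 21*exp(6*b/7)/10 - 45*log(4*b^2 + 81)/4


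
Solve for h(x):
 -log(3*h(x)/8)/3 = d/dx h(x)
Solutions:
 -3*Integral(1/(-log(_y) - log(3) + 3*log(2)), (_y, h(x))) = C1 - x


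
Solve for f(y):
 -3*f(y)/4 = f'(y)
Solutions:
 f(y) = C1*exp(-3*y/4)


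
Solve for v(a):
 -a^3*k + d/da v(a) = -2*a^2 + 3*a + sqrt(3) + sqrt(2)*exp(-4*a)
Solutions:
 v(a) = C1 + a^4*k/4 - 2*a^3/3 + 3*a^2/2 + sqrt(3)*a - sqrt(2)*exp(-4*a)/4


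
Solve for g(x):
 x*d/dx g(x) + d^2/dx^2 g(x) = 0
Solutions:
 g(x) = C1 + C2*erf(sqrt(2)*x/2)


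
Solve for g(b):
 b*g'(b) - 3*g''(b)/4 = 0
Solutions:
 g(b) = C1 + C2*erfi(sqrt(6)*b/3)


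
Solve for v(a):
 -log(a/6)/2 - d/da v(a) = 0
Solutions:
 v(a) = C1 - a*log(a)/2 + a/2 + a*log(6)/2


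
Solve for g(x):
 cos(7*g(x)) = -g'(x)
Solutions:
 g(x) = -asin((C1 + exp(14*x))/(C1 - exp(14*x)))/7 + pi/7
 g(x) = asin((C1 + exp(14*x))/(C1 - exp(14*x)))/7


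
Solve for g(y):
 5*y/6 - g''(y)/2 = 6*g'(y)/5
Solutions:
 g(y) = C1 + C2*exp(-12*y/5) + 25*y^2/72 - 125*y/432


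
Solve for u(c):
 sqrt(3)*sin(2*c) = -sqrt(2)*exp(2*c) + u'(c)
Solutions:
 u(c) = C1 + sqrt(2)*exp(2*c)/2 - sqrt(3)*cos(2*c)/2


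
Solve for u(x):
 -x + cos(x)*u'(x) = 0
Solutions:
 u(x) = C1 + Integral(x/cos(x), x)


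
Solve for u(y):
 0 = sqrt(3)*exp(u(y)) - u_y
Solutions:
 u(y) = log(-1/(C1 + sqrt(3)*y))


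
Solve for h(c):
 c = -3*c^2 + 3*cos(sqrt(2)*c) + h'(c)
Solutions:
 h(c) = C1 + c^3 + c^2/2 - 3*sqrt(2)*sin(sqrt(2)*c)/2


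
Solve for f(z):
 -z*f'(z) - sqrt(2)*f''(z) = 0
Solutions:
 f(z) = C1 + C2*erf(2^(1/4)*z/2)


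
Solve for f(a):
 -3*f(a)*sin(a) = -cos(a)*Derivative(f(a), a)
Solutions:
 f(a) = C1/cos(a)^3


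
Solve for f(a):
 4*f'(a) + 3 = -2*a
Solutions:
 f(a) = C1 - a^2/4 - 3*a/4


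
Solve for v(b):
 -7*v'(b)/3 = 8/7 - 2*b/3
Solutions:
 v(b) = C1 + b^2/7 - 24*b/49


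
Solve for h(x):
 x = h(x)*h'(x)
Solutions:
 h(x) = -sqrt(C1 + x^2)
 h(x) = sqrt(C1 + x^2)


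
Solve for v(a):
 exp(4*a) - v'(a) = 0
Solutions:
 v(a) = C1 + exp(4*a)/4


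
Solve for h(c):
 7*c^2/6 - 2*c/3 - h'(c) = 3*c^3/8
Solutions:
 h(c) = C1 - 3*c^4/32 + 7*c^3/18 - c^2/3


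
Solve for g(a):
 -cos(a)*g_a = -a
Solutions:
 g(a) = C1 + Integral(a/cos(a), a)


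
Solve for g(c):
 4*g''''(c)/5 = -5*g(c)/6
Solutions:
 g(c) = (C1*sin(sqrt(5)*6^(3/4)*c/12) + C2*cos(sqrt(5)*6^(3/4)*c/12))*exp(-sqrt(5)*6^(3/4)*c/12) + (C3*sin(sqrt(5)*6^(3/4)*c/12) + C4*cos(sqrt(5)*6^(3/4)*c/12))*exp(sqrt(5)*6^(3/4)*c/12)


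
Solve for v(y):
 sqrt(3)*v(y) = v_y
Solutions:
 v(y) = C1*exp(sqrt(3)*y)


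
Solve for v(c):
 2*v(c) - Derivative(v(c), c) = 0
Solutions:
 v(c) = C1*exp(2*c)


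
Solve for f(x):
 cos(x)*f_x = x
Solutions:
 f(x) = C1 + Integral(x/cos(x), x)


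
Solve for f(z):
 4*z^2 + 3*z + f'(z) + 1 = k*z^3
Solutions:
 f(z) = C1 + k*z^4/4 - 4*z^3/3 - 3*z^2/2 - z


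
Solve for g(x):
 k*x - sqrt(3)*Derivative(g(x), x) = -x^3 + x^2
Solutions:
 g(x) = C1 + sqrt(3)*k*x^2/6 + sqrt(3)*x^4/12 - sqrt(3)*x^3/9


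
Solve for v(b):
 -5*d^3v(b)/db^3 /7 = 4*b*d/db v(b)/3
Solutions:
 v(b) = C1 + Integral(C2*airyai(-15^(2/3)*28^(1/3)*b/15) + C3*airybi(-15^(2/3)*28^(1/3)*b/15), b)


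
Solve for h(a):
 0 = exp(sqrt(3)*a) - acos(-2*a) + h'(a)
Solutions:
 h(a) = C1 + a*acos(-2*a) + sqrt(1 - 4*a^2)/2 - sqrt(3)*exp(sqrt(3)*a)/3


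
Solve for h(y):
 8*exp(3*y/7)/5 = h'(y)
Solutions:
 h(y) = C1 + 56*exp(3*y/7)/15


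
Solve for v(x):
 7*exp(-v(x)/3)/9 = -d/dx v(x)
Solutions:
 v(x) = 3*log(C1 - 7*x/27)


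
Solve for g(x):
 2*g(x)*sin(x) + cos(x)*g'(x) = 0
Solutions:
 g(x) = C1*cos(x)^2


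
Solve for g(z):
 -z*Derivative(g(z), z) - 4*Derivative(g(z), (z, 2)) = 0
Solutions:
 g(z) = C1 + C2*erf(sqrt(2)*z/4)


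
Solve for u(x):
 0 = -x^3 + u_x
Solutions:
 u(x) = C1 + x^4/4


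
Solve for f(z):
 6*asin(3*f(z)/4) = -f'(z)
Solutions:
 Integral(1/asin(3*_y/4), (_y, f(z))) = C1 - 6*z


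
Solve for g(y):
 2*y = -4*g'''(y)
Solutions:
 g(y) = C1 + C2*y + C3*y^2 - y^4/48


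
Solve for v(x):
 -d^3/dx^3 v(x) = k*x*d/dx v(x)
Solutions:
 v(x) = C1 + Integral(C2*airyai(x*(-k)^(1/3)) + C3*airybi(x*(-k)^(1/3)), x)


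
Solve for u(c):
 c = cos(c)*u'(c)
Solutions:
 u(c) = C1 + Integral(c/cos(c), c)


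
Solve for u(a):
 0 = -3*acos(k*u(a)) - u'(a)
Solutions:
 Integral(1/acos(_y*k), (_y, u(a))) = C1 - 3*a


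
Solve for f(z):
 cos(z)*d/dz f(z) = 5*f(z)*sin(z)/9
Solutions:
 f(z) = C1/cos(z)^(5/9)


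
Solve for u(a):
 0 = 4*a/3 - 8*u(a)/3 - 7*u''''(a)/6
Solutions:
 u(a) = a/2 + (C1*sin(sqrt(2)*7^(3/4)*a/7) + C2*cos(sqrt(2)*7^(3/4)*a/7))*exp(-sqrt(2)*7^(3/4)*a/7) + (C3*sin(sqrt(2)*7^(3/4)*a/7) + C4*cos(sqrt(2)*7^(3/4)*a/7))*exp(sqrt(2)*7^(3/4)*a/7)


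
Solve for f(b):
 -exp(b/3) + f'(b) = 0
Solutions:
 f(b) = C1 + 3*exp(b/3)


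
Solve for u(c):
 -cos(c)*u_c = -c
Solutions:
 u(c) = C1 + Integral(c/cos(c), c)


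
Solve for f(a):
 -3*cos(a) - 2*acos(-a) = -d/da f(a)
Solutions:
 f(a) = C1 + 2*a*acos(-a) + 2*sqrt(1 - a^2) + 3*sin(a)


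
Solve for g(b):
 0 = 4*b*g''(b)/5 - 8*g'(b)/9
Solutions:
 g(b) = C1 + C2*b^(19/9)


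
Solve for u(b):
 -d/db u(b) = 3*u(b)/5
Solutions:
 u(b) = C1*exp(-3*b/5)


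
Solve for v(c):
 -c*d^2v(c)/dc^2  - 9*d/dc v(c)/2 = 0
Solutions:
 v(c) = C1 + C2/c^(7/2)


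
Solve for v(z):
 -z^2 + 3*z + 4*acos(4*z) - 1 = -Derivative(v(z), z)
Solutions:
 v(z) = C1 + z^3/3 - 3*z^2/2 - 4*z*acos(4*z) + z + sqrt(1 - 16*z^2)


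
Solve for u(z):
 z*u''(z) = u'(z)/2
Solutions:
 u(z) = C1 + C2*z^(3/2)


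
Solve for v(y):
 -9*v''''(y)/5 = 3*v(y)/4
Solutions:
 v(y) = (C1*sin(3^(3/4)*5^(1/4)*y/6) + C2*cos(3^(3/4)*5^(1/4)*y/6))*exp(-3^(3/4)*5^(1/4)*y/6) + (C3*sin(3^(3/4)*5^(1/4)*y/6) + C4*cos(3^(3/4)*5^(1/4)*y/6))*exp(3^(3/4)*5^(1/4)*y/6)


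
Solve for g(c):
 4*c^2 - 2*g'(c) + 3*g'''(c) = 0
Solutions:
 g(c) = C1 + C2*exp(-sqrt(6)*c/3) + C3*exp(sqrt(6)*c/3) + 2*c^3/3 + 6*c


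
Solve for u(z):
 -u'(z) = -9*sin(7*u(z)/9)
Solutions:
 -9*z + 9*log(cos(7*u(z)/9) - 1)/14 - 9*log(cos(7*u(z)/9) + 1)/14 = C1


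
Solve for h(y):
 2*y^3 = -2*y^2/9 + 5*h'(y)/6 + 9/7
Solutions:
 h(y) = C1 + 3*y^4/5 + 4*y^3/45 - 54*y/35


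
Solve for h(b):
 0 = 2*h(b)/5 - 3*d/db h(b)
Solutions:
 h(b) = C1*exp(2*b/15)


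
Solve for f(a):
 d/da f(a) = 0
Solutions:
 f(a) = C1


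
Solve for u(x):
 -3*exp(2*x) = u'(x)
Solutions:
 u(x) = C1 - 3*exp(2*x)/2


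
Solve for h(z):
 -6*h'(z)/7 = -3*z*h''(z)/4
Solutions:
 h(z) = C1 + C2*z^(15/7)


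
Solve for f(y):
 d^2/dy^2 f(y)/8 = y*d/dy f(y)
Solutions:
 f(y) = C1 + C2*erfi(2*y)


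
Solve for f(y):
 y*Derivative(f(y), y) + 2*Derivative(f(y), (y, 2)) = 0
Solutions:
 f(y) = C1 + C2*erf(y/2)


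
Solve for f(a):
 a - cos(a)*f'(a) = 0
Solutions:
 f(a) = C1 + Integral(a/cos(a), a)


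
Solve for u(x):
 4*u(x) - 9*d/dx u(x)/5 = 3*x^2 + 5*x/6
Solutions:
 u(x) = C1*exp(20*x/9) + 3*x^2/4 + 53*x/60 + 159/400


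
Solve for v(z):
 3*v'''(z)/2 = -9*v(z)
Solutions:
 v(z) = C3*exp(-6^(1/3)*z) + (C1*sin(2^(1/3)*3^(5/6)*z/2) + C2*cos(2^(1/3)*3^(5/6)*z/2))*exp(6^(1/3)*z/2)


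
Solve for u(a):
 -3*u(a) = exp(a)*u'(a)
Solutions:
 u(a) = C1*exp(3*exp(-a))


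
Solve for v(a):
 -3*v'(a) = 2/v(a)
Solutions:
 v(a) = -sqrt(C1 - 12*a)/3
 v(a) = sqrt(C1 - 12*a)/3


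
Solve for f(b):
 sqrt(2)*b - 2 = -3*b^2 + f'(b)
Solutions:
 f(b) = C1 + b^3 + sqrt(2)*b^2/2 - 2*b


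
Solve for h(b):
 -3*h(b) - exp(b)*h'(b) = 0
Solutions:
 h(b) = C1*exp(3*exp(-b))


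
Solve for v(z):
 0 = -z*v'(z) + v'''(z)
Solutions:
 v(z) = C1 + Integral(C2*airyai(z) + C3*airybi(z), z)


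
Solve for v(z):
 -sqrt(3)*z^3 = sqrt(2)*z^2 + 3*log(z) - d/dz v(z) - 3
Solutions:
 v(z) = C1 + sqrt(3)*z^4/4 + sqrt(2)*z^3/3 + 3*z*log(z) - 6*z


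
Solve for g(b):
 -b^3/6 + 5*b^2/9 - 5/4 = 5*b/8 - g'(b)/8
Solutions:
 g(b) = C1 + b^4/3 - 40*b^3/27 + 5*b^2/2 + 10*b


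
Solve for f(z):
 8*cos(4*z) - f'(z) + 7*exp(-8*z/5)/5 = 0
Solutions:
 f(z) = C1 + 2*sin(4*z) - 7*exp(-8*z/5)/8


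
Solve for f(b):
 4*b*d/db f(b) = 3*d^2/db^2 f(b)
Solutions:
 f(b) = C1 + C2*erfi(sqrt(6)*b/3)


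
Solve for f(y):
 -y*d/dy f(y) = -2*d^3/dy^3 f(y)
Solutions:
 f(y) = C1 + Integral(C2*airyai(2^(2/3)*y/2) + C3*airybi(2^(2/3)*y/2), y)


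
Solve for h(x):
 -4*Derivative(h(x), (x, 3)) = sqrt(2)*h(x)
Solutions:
 h(x) = C3*exp(-sqrt(2)*x/2) + (C1*sin(sqrt(6)*x/4) + C2*cos(sqrt(6)*x/4))*exp(sqrt(2)*x/4)


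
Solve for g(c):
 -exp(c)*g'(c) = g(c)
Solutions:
 g(c) = C1*exp(exp(-c))


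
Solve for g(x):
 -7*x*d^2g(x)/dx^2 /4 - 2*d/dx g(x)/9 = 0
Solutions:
 g(x) = C1 + C2*x^(55/63)


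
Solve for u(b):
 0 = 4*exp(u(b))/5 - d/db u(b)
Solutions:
 u(b) = log(-1/(C1 + 4*b)) + log(5)


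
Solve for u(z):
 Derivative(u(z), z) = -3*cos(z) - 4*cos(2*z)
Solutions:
 u(z) = C1 - 3*sin(z) - 2*sin(2*z)


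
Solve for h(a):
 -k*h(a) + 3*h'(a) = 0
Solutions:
 h(a) = C1*exp(a*k/3)


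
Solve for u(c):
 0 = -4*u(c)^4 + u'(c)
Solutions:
 u(c) = (-1/(C1 + 12*c))^(1/3)
 u(c) = (-1/(C1 + 4*c))^(1/3)*(-3^(2/3) - 3*3^(1/6)*I)/6
 u(c) = (-1/(C1 + 4*c))^(1/3)*(-3^(2/3) + 3*3^(1/6)*I)/6
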